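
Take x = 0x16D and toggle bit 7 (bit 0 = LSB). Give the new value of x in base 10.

493

x = 101101101
bit 7 is currently 0; toggle it via x ^ (1 << 7) = x ^ 128
→ 111101101 = 493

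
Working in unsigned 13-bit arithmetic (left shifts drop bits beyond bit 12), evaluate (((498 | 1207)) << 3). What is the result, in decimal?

498 = 0000111110010
1207 = 0010010110111
→ | → 0010111110111 = 1527
→ << 3 (mod 2^13) → 0111110111000 = 4024

4024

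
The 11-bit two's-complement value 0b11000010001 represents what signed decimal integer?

-495

pattern = 11000010001 (MSB is 1 ⇒ negative)
Invert: 00111101110, add 1 → 00111101111 = 495, so the value is -495.
(Equivalently: 1553 - 2^11 = 1553 - 2048 = -495.)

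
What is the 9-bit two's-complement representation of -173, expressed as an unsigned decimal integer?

339

173 in 9 bits: 010101101
Invert: 101010010
Add 1:  101010011 = 339
(Check: 2^9 - 173 = 512 - 173 = 339.)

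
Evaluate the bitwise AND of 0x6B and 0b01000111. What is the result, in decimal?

0x6B = 1101011
b = 1000111
AND → 1000011 = 67

67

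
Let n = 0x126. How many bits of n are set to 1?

0x126 = 100100110
Count the 1s: 1 + 1 + 1 + 1 = 4

4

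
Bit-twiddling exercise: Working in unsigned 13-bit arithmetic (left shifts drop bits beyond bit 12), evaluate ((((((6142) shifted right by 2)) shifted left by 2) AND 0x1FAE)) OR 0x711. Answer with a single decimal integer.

6142 = 1011111111110
→ shifted right by 2 → 0010111111111 = 1535
→ shifted left by 2 (mod 2^13) → 1011111111100 = 6140
0x1FAE = 1111110101110
→ AND → 1011110101100 = 6060
0x711 = 0011100010001
→ OR → 1011110111101 = 6077

6077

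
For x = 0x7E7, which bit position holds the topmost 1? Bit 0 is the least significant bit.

0x7E7 = 11111100111
The topmost 1 is at position 10 (since 2^10 = 1024 ≤ 2023 < 2048).

10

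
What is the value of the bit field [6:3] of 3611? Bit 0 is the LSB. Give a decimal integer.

v = 0111000011011
Shift right by 3: 0111000011
Mask low 4 bits: 0011 = 3

3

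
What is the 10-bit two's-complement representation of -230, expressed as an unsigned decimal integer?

230 in 10 bits: 0011100110
Invert: 1100011001
Add 1:  1100011010 = 794
(Check: 2^10 - 230 = 1024 - 230 = 794.)

794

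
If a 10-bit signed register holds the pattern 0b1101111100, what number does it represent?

pattern = 1101111100 (MSB is 1 ⇒ negative)
Invert: 0010000011, add 1 → 0010000100 = 132, so the value is -132.
(Equivalently: 892 - 2^10 = 892 - 1024 = -132.)

-132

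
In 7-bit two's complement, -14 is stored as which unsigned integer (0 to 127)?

14 in 7 bits: 0001110
Invert: 1110001
Add 1:  1110010 = 114
(Check: 2^7 - 14 = 128 - 14 = 114.)

114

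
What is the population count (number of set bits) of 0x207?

4

0x207 = 1000000111
Count the 1s: 1 + 1 + 1 + 1 = 4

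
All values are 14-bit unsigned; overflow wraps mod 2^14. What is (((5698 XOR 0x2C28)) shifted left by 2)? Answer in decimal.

10664

5698 = 01011001000010
0x2C28 = 10110000101000
→ XOR → 11101001101010 = 14954
→ shifted left by 2 (mod 2^14) → 10100110101000 = 10664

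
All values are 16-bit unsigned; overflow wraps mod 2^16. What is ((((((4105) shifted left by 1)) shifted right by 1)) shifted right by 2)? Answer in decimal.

1026

4105 = 0001000000001001
→ shifted left by 1 (mod 2^16) → 0010000000010010 = 8210
→ shifted right by 1 → 0001000000001001 = 4105
→ shifted right by 2 → 0000010000000010 = 1026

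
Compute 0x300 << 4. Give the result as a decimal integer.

0x300 = 00001100000000
shift left by 4 → 11000000000000 = 12288
(equivalently, 768 × 2^4 = 768 × 16)

12288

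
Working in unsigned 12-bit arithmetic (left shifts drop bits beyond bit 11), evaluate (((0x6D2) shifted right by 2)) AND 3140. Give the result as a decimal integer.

4

0x6D2 = 011011010010
→ shifted right by 2 → 000110110100 = 436
3140 = 110001000100
→ AND → 000000000100 = 4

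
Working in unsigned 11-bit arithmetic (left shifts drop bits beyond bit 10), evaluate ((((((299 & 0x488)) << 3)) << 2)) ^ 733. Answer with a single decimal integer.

299 = 00100101011
0x488 = 10010001000
→ & → 00000001000 = 8
→ << 3 (mod 2^11) → 00001000000 = 64
→ << 2 (mod 2^11) → 00100000000 = 256
733 = 01011011101
→ ^ → 01111011101 = 989

989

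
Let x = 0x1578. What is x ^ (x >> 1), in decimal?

8132

x = 1010101111000 = 5496
x>>1 = 0101010111100
XOR  = 1111111000100 = 8132
(x ^ (x >> 1) gives the standard binary-reflected Gray code of x.)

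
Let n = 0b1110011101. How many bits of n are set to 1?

n = 1110011101
Count the 1s: 1 + 1 + 1 + 1 + 1 + 1 + 1 = 7

7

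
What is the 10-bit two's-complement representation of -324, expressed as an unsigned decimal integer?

700

324 in 10 bits: 0101000100
Invert: 1010111011
Add 1:  1010111100 = 700
(Check: 2^10 - 324 = 1024 - 324 = 700.)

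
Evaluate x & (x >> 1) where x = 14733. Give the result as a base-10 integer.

x = 11100110001101 = 14733
x>>1 = 01110011000110
AND  = 01100010000100 = 6276
(x & (x >> 1) has a 1 wherever x has two consecutive 1 bits.)

6276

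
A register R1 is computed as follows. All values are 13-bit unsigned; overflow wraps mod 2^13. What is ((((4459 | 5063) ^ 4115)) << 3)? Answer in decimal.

8160

4459 = 1000101101011
5063 = 1001111000111
→ | → 1001111101111 = 5103
4115 = 1000000010011
→ ^ → 0001111111100 = 1020
→ << 3 (mod 2^13) → 1111111100000 = 8160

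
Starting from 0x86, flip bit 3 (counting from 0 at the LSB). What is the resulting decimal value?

x = 010000110
bit 3 is currently 0; toggle it via x ^ (1 << 3) = x ^ 8
→ 010001110 = 142

142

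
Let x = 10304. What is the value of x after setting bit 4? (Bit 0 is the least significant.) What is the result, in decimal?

10320

x = 10100001000000
bit 4 is currently 0; set it via x | (1 << 4) = x | 16
→ 10100001010000 = 10320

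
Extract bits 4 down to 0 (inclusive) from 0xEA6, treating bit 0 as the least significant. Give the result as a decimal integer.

6

v = 0111010100110
Shift right by 0: 0111010100110
Mask low 5 bits: 00110 = 6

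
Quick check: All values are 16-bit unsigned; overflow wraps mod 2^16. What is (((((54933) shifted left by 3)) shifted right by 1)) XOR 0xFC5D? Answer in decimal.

42505

54933 = 1101011010010101
→ shifted left by 3 (mod 2^16) → 1011010010101000 = 46248
→ shifted right by 1 → 0101101001010100 = 23124
0xFC5D = 1111110001011101
→ XOR → 1010011000001001 = 42505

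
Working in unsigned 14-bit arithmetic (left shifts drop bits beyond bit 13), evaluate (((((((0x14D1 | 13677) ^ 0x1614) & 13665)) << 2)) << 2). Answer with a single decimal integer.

0x14D1 = 01010011010001
13677 = 11010101101101
→ | → 11010111111101 = 13821
0x1614 = 01011000010100
→ ^ → 10001111101001 = 9193
13665 = 11010101100001
→ & → 10000101100001 = 8545
→ << 2 (mod 2^14) → 00010110000100 = 1412
→ << 2 (mod 2^14) → 01011000010000 = 5648

5648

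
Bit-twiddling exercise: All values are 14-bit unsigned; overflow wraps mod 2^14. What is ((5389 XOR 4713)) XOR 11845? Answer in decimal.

10529

5389 = 01010100001101
4713 = 01001001101001
→ XOR → 00011101100100 = 1892
11845 = 10111001000101
→ XOR → 10100100100001 = 10529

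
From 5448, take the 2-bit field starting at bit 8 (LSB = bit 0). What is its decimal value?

v = 1010101001000
Shift right by 8: 10101
Mask low 2 bits: 01 = 1

1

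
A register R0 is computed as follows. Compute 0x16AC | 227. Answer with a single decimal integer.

5871

0x16AC = 1011010101100
227 = 0000011100011
 OR → 1011011101111 = 5871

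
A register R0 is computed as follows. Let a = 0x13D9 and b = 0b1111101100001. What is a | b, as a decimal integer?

8185

0x13D9 = 1001111011001
b = 1111101100001
 OR → 1111111111001 = 8185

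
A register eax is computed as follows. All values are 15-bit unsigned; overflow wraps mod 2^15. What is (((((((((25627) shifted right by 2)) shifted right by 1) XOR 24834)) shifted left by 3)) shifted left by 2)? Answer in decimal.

25627 = 110010000011011
→ shifted right by 2 → 001100100000110 = 6406
→ shifted right by 1 → 000110010000011 = 3203
24834 = 110000100000010
→ XOR → 110110110000001 = 28033
→ shifted left by 3 (mod 2^15) → 110110000001000 = 27656
→ shifted left by 2 (mod 2^15) → 011000000100000 = 12320

12320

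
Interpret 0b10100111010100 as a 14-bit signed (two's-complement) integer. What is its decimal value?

pattern = 10100111010100 (MSB is 1 ⇒ negative)
Invert: 01011000101011, add 1 → 01011000101100 = 5676, so the value is -5676.
(Equivalently: 10708 - 2^14 = 10708 - 16384 = -5676.)

-5676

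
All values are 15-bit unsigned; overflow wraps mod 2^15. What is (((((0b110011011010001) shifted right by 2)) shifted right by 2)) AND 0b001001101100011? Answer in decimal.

0b110011011010001 = 110011011010001
→ shifted right by 2 → 001100110110100 = 6580
→ shifted right by 2 → 000011001101101 = 1645
0b001001101100011 = 001001101100011
→ AND → 000001001100001 = 609

609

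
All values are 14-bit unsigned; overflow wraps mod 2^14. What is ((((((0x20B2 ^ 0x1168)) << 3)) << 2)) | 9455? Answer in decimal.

16367

0x20B2 = 10000010110010
0x1168 = 01000101101000
→ ^ → 11000111011010 = 12762
→ << 3 (mod 2^14) → 00111011010000 = 3792
→ << 2 (mod 2^14) → 11101101000000 = 15168
9455 = 10010011101111
→ | → 11111111101111 = 16367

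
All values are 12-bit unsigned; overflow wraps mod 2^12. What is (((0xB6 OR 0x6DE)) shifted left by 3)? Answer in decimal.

0xB6 = 000010110110
0x6DE = 011011011110
→ OR → 011011111110 = 1790
→ shifted left by 3 (mod 2^12) → 011111110000 = 2032

2032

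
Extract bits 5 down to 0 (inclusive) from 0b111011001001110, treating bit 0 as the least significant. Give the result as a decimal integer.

14

v = 111011001001110
Shift right by 0: 111011001001110
Mask low 6 bits: 001110 = 14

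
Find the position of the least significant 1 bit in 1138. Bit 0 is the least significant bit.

1138 = 10001110010
Trailing zeros: 1, so the lowest set bit is bit 1 (value 2).

1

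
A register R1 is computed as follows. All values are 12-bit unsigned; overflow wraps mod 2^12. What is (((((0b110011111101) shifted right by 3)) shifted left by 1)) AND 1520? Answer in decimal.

0b110011111101 = 110011111101
→ shifted right by 3 → 000110011111 = 415
→ shifted left by 1 (mod 2^12) → 001100111110 = 830
1520 = 010111110000
→ AND → 000100110000 = 304

304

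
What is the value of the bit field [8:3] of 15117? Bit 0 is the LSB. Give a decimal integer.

v = 11101100001101
Shift right by 3: 11101100001
Mask low 6 bits: 100001 = 33

33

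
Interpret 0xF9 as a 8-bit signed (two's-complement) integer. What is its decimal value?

-7

pattern = 11111001 (MSB is 1 ⇒ negative)
Invert: 00000110, add 1 → 00000111 = 7, so the value is -7.
(Equivalently: 249 - 2^8 = 249 - 256 = -7.)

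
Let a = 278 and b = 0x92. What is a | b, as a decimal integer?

278 = 100010110
0x92 = 010010010
 OR → 110010110 = 406

406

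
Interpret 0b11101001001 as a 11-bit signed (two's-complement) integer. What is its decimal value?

pattern = 11101001001 (MSB is 1 ⇒ negative)
Invert: 00010110110, add 1 → 00010110111 = 183, so the value is -183.
(Equivalently: 1865 - 2^11 = 1865 - 2048 = -183.)

-183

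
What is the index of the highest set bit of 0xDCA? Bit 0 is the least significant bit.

0xDCA = 110111001010
The topmost 1 is at position 11 (since 2^11 = 2048 ≤ 3530 < 4096).

11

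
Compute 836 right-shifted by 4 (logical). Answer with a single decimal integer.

52

836 = 1101000100
shift right by 4 → 0000110100 = 52
(equivalently, floor(836 / 16))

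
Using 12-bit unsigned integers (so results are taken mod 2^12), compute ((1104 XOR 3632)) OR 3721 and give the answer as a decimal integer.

1104 = 010001010000
3632 = 111000110000
→ XOR → 101001100000 = 2656
3721 = 111010001001
→ OR → 111011101001 = 3817

3817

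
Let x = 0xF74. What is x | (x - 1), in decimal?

x = 111101110100 = 3956
x - 1 = 111101110011
OR    = 111101110111 = 3959
(x | (x - 1) sets all bits below the lowest set bit.)

3959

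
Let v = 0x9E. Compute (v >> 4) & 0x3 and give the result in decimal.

1

v = 10011110
Shift right by 4: 1001
Mask low 2 bits: 01 = 1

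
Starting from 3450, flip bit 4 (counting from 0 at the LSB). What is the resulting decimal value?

3434

x = 110101111010
bit 4 is currently 1; toggle it via x ^ (1 << 4) = x ^ 16
→ 110101101010 = 3434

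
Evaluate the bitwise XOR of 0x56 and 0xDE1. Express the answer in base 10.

0x56 = 000001010110
0xDE1 = 110111100001
XOR → 110110110111 = 3511

3511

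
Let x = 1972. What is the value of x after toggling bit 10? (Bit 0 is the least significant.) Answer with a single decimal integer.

x = 0011110110100
bit 10 is currently 1; toggle it via x ^ (1 << 10) = x ^ 1024
→ 0001110110100 = 948

948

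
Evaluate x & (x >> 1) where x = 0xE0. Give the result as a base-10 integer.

96

x = 11100000 = 224
x>>1 = 01110000
AND  = 01100000 = 96
(x & (x >> 1) has a 1 wherever x has two consecutive 1 bits.)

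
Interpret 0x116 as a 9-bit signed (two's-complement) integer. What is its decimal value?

pattern = 100010110 (MSB is 1 ⇒ negative)
Invert: 011101001, add 1 → 011101010 = 234, so the value is -234.
(Equivalently: 278 - 2^9 = 278 - 512 = -234.)

-234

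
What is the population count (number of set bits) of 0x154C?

6

0x154C = 1010101001100
Count the 1s: 1 + 1 + 1 + 1 + 1 + 1 = 6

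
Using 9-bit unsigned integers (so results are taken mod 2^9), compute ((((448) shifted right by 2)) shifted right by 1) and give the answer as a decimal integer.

56

448 = 111000000
→ shifted right by 2 → 001110000 = 112
→ shifted right by 1 → 000111000 = 56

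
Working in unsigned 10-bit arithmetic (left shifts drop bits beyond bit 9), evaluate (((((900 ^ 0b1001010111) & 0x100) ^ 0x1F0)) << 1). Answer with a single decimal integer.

900 = 1110000100
0b1001010111 = 1001010111
→ ^ → 0111010011 = 467
0x100 = 0100000000
→ & → 0100000000 = 256
0x1F0 = 0111110000
→ ^ → 0011110000 = 240
→ << 1 (mod 2^10) → 0111100000 = 480

480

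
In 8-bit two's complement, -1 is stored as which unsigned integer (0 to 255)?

255

1 in 8 bits: 00000001
Invert: 11111110
Add 1:  11111111 = 255
(Check: 2^8 - 1 = 256 - 1 = 255.)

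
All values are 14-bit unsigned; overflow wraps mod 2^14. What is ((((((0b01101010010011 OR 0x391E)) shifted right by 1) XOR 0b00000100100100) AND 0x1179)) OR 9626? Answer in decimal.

0b01101010010011 = 01101010010011
0x391E = 11100100011110
→ OR → 11101110011111 = 15263
→ shifted right by 1 → 01110111001111 = 7631
0b00000100100100 = 00000100100100
→ XOR → 01110011101011 = 7403
0x1179 = 01000101111001
→ AND → 01000001101001 = 4201
9626 = 10010110011010
→ OR → 11010111111011 = 13819

13819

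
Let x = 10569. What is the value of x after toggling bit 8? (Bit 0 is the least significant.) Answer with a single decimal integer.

x = 10100101001001
bit 8 is currently 1; toggle it via x ^ (1 << 8) = x ^ 256
→ 10100001001001 = 10313

10313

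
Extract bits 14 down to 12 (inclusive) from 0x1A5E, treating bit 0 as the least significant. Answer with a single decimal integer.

1

v = 0001101001011110
Shift right by 12: 0001
Mask low 3 bits: 001 = 1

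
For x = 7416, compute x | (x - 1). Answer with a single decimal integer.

x = 1110011111000 = 7416
x - 1 = 1110011110111
OR    = 1110011111111 = 7423
(x | (x - 1) sets all bits below the lowest set bit.)

7423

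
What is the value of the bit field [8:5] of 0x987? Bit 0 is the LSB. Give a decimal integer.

12

v = 100110000111
Shift right by 5: 1001100
Mask low 4 bits: 1100 = 12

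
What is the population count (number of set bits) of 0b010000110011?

5

n = 10000110011
Count the 1s: 1 + 1 + 1 + 1 + 1 = 5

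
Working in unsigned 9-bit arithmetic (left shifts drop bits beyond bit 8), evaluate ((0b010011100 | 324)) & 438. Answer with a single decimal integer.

404

0b010011100 = 010011100
324 = 101000100
→ | → 111011100 = 476
438 = 110110110
→ & → 110010100 = 404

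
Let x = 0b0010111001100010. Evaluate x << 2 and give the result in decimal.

x = 0010111001100010
shift left by 2 → 1011100110001000 = 47496
(equivalently, 11874 × 2^2 = 11874 × 4)

47496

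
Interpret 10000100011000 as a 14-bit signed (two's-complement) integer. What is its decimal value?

-7912

pattern = 10000100011000 (MSB is 1 ⇒ negative)
Invert: 01111011100111, add 1 → 01111011101000 = 7912, so the value is -7912.
(Equivalently: 8472 - 2^14 = 8472 - 16384 = -7912.)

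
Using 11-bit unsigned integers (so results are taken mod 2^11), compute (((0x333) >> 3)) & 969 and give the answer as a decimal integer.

64

0x333 = 01100110011
→ >> 3 → 00001100110 = 102
969 = 01111001001
→ & → 00001000000 = 64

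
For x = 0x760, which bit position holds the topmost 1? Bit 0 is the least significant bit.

0x760 = 11101100000
The topmost 1 is at position 10 (since 2^10 = 1024 ≤ 1888 < 2048).

10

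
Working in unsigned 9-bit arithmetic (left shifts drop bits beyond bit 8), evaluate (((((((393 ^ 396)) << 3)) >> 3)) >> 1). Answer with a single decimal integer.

2

393 = 110001001
396 = 110001100
→ ^ → 000000101 = 5
→ << 3 (mod 2^9) → 000101000 = 40
→ >> 3 → 000000101 = 5
→ >> 1 → 000000010 = 2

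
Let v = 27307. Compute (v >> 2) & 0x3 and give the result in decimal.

2

v = 110101010101011
Shift right by 2: 1101010101010
Mask low 2 bits: 10 = 2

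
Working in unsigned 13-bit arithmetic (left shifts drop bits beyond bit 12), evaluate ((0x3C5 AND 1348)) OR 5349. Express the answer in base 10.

5605

0x3C5 = 0001111000101
1348 = 0010101000100
→ AND → 0000101000100 = 324
5349 = 1010011100101
→ OR → 1010111100101 = 5605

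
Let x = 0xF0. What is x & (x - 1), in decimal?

224

x = 11110000 = 240
x - 1 = 11101111
AND   = 11100000 = 224
(x & (x - 1) clears the lowest set bit of x.)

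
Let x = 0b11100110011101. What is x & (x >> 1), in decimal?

x = 11100110011101 = 14749
x>>1 = 01110011001110
AND  = 01100010001100 = 6284
(x & (x >> 1) has a 1 wherever x has two consecutive 1 bits.)

6284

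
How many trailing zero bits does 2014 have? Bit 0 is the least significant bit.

1

2014 = 11111011110
Trailing zeros: 1, so the lowest set bit is bit 1 (value 2).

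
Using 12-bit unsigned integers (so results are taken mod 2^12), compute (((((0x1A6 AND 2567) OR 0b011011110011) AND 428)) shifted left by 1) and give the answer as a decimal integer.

328

0x1A6 = 000110100110
2567 = 101000000111
→ AND → 000000000110 = 6
0b011011110011 = 011011110011
→ OR → 011011110111 = 1783
428 = 000110101100
→ AND → 000010100100 = 164
→ shifted left by 1 (mod 2^12) → 000101001000 = 328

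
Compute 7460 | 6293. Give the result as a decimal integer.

7460 = 1110100100100
6293 = 1100010010101
 OR → 1110110110101 = 7605

7605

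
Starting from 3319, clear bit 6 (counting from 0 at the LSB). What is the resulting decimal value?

x = 110011110111
bit 6 is currently 1; clear it via x & ~(1 << 6) = x & ~64
→ 110010110111 = 3255

3255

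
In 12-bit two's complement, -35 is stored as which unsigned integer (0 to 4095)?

4061

35 in 12 bits: 000000100011
Invert: 111111011100
Add 1:  111111011101 = 4061
(Check: 2^12 - 35 = 4096 - 35 = 4061.)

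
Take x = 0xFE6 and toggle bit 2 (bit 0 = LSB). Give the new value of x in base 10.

x = 0111111100110
bit 2 is currently 1; toggle it via x ^ (1 << 2) = x ^ 4
→ 0111111100010 = 4066

4066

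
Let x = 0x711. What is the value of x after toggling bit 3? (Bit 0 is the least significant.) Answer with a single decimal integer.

x = 11100010001
bit 3 is currently 0; toggle it via x ^ (1 << 3) = x ^ 8
→ 11100011001 = 1817

1817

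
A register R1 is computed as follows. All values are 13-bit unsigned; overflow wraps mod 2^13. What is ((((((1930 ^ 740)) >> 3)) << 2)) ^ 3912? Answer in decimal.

3580

1930 = 0011110001010
740 = 0001011100100
→ ^ → 0010101101110 = 1390
→ >> 3 → 0000010101101 = 173
→ << 2 (mod 2^13) → 0001010110100 = 692
3912 = 0111101001000
→ ^ → 0110111111100 = 3580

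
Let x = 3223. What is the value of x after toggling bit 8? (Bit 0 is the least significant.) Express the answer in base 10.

x = 0110010010111
bit 8 is currently 0; toggle it via x ^ (1 << 8) = x ^ 256
→ 0110110010111 = 3479

3479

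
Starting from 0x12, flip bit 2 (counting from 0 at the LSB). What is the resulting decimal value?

x = 00010010
bit 2 is currently 0; toggle it via x ^ (1 << 2) = x ^ 4
→ 00010110 = 22

22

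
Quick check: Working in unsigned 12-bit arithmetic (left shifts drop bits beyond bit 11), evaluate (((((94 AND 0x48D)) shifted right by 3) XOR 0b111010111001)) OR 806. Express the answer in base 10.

94 = 000001011110
0x48D = 010010001101
→ AND → 000000001100 = 12
→ shifted right by 3 → 000000000001 = 1
0b111010111001 = 111010111001
→ XOR → 111010111000 = 3768
806 = 001100100110
→ OR → 111110111110 = 4030

4030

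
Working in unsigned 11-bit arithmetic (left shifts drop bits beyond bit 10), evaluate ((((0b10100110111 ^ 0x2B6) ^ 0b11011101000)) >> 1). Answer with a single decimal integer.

0b10100110111 = 10100110111
0x2B6 = 01010110110
→ ^ → 11110000001 = 1921
0b11011101000 = 11011101000
→ ^ → 00101101001 = 361
→ >> 1 → 00010110100 = 180

180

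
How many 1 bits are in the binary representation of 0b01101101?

5

n = 1101101
Count the 1s: 1 + 1 + 1 + 1 + 1 = 5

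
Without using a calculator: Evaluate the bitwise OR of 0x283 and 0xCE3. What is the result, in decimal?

3811

0x283 = 001010000011
0xCE3 = 110011100011
 OR → 111011100011 = 3811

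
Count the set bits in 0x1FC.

7

0x1FC = 111111100
Count the 1s: 1 + 1 + 1 + 1 + 1 + 1 + 1 = 7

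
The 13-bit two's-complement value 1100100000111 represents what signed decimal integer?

-1785

pattern = 1100100000111 (MSB is 1 ⇒ negative)
Invert: 0011011111000, add 1 → 0011011111001 = 1785, so the value is -1785.
(Equivalently: 6407 - 2^13 = 6407 - 8192 = -1785.)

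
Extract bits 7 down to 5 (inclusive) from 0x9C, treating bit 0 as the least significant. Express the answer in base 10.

v = 10011100
Shift right by 5: 100
Mask low 3 bits: 100 = 4

4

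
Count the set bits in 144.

144 = 10010000
Count the 1s: 1 + 1 = 2

2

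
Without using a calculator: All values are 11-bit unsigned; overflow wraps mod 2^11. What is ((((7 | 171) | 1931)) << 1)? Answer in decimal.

7 = 00000000111
171 = 00010101011
→ | → 00010101111 = 175
1931 = 11110001011
→ | → 11110101111 = 1967
→ << 1 (mod 2^11) → 11101011110 = 1886

1886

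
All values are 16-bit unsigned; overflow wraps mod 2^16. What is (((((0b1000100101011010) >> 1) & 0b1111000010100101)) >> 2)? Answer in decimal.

4137

0b1000100101011010 = 1000100101011010
→ >> 1 → 0100010010101101 = 17581
0b1111000010100101 = 1111000010100101
→ & → 0100000010100101 = 16549
→ >> 2 → 0001000000101001 = 4137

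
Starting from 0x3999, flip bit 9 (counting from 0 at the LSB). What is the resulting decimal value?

x = 011100110011001
bit 9 is currently 0; toggle it via x ^ (1 << 9) = x ^ 512
→ 011101110011001 = 15257

15257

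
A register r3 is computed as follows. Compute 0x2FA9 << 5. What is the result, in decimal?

390432

0x2FA9 = 0000010111110101001
shift left by 5 → 1011111010100100000 = 390432
(equivalently, 12201 × 2^5 = 12201 × 32)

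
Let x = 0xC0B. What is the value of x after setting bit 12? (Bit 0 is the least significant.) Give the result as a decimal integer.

7179

x = 0110000001011
bit 12 is currently 0; set it via x | (1 << 12) = x | 4096
→ 1110000001011 = 7179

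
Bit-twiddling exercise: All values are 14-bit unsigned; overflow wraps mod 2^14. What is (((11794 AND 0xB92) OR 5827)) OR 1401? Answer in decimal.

11794 = 10111000010010
0xB92 = 00101110010010
→ AND → 00101000010010 = 2578
5827 = 01011011000011
→ OR → 01111011010011 = 7891
1401 = 00010101111001
→ OR → 01111111111011 = 8187

8187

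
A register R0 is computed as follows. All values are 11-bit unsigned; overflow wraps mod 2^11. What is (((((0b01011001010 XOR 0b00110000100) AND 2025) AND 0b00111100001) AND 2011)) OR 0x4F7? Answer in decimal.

1527

0b01011001010 = 01011001010
0b00110000100 = 00110000100
→ XOR → 01101001110 = 846
2025 = 11111101001
→ AND → 01101001000 = 840
0b00111100001 = 00111100001
→ AND → 00101000000 = 320
2011 = 11111011011
→ AND → 00101000000 = 320
0x4F7 = 10011110111
→ OR → 10111110111 = 1527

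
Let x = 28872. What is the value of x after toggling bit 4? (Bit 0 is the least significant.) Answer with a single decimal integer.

x = 111000011001000
bit 4 is currently 0; toggle it via x ^ (1 << 4) = x ^ 16
→ 111000011011000 = 28888

28888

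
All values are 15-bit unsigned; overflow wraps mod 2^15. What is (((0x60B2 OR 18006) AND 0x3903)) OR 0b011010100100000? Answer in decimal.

13602

0x60B2 = 110000010110010
18006 = 100011001010110
→ OR → 110011011110110 = 26358
0x3903 = 011100100000011
→ AND → 010000000000010 = 8194
0b011010100100000 = 011010100100000
→ OR → 011010100100010 = 13602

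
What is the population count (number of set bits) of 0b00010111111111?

10

n = 10111111111
Count the 1s: 1 + 1 + 1 + 1 + 1 + 1 + 1 + 1 + 1 + 1 = 10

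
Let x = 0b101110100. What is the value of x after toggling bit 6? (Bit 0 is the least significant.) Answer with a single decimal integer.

308

x = 101110100
bit 6 is currently 1; toggle it via x ^ (1 << 6) = x ^ 64
→ 100110100 = 308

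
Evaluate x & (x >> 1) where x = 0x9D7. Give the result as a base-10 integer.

195

x = 100111010111 = 2519
x>>1 = 010011101011
AND  = 000011000011 = 195
(x & (x >> 1) has a 1 wherever x has two consecutive 1 bits.)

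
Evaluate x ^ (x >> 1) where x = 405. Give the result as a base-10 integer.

x = 110010101 = 405
x>>1 = 011001010
XOR  = 101011111 = 351
(x ^ (x >> 1) gives the standard binary-reflected Gray code of x.)

351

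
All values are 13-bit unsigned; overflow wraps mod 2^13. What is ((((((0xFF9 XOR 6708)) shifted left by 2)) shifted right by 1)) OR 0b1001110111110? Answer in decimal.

0xFF9 = 0111111111001
6708 = 1101000110100
→ XOR → 1010111001101 = 5581
→ shifted left by 2 (mod 2^13) → 1011100110100 = 5940
→ shifted right by 1 → 0101110011010 = 2970
0b1001110111110 = 1001110111110
→ OR → 1101110111110 = 7102

7102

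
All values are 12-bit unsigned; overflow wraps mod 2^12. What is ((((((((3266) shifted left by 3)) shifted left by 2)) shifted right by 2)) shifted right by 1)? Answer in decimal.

3266 = 110011000010
→ shifted left by 3 (mod 2^12) → 011000010000 = 1552
→ shifted left by 2 (mod 2^12) → 100001000000 = 2112
→ shifted right by 2 → 001000010000 = 528
→ shifted right by 1 → 000100001000 = 264

264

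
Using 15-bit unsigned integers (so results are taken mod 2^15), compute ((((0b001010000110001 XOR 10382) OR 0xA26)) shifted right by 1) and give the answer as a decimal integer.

0b001010000110001 = 001010000110001
10382 = 010100010001110
→ XOR → 011110010111111 = 15551
0xA26 = 000101000100110
→ OR → 011111010111111 = 16063
→ shifted right by 1 → 001111101011111 = 8031

8031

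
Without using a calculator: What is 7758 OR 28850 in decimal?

32510

7758 = 001111001001110
28850 = 111000010110010
 OR → 111111011111110 = 32510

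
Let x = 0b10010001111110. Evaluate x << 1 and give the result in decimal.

18684

x = 010010001111110
shift left by 1 → 100100011111100 = 18684
(equivalently, 9342 × 2^1 = 9342 × 2)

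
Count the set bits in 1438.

7

1438 = 10110011110
Count the 1s: 1 + 1 + 1 + 1 + 1 + 1 + 1 = 7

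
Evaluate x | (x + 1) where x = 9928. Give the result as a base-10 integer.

9929

x = 10011011001000 = 9928
x + 1 = 10011011001001
OR    = 10011011001001 = 9929
(x | (x + 1) sets the lowest cleared bit.)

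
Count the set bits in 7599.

10

7599 = 1110110101111
Count the 1s: 1 + 1 + 1 + 1 + 1 + 1 + 1 + 1 + 1 + 1 = 10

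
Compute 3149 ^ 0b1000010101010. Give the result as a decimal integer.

3149 = 0110001001101
b = 1000010101010
XOR → 1110011100111 = 7399

7399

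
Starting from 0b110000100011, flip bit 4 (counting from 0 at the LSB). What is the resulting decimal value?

x = 110000100011
bit 4 is currently 0; toggle it via x ^ (1 << 4) = x ^ 16
→ 110000110011 = 3123

3123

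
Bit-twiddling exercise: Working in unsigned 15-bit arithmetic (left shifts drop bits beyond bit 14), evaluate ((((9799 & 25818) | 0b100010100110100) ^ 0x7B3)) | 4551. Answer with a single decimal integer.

29639

9799 = 010011001000111
25818 = 110010011011010
→ & → 010010001000010 = 9282
0b100010100110100 = 100010100110100
→ | → 110010101110110 = 25974
0x7B3 = 000011110110011
→ ^ → 110001011000101 = 25285
4551 = 001000111000111
→ | → 111001111000111 = 29639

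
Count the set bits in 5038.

5038 = 1001110101110
Count the 1s: 1 + 1 + 1 + 1 + 1 + 1 + 1 + 1 = 8

8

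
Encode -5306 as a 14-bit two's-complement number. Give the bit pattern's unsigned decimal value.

5306 in 14 bits: 01010010111010
Invert: 10101101000101
Add 1:  10101101000110 = 11078
(Check: 2^14 - 5306 = 16384 - 5306 = 11078.)

11078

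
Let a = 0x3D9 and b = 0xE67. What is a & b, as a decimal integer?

577

0x3D9 = 001111011001
0xE67 = 111001100111
AND → 001001000001 = 577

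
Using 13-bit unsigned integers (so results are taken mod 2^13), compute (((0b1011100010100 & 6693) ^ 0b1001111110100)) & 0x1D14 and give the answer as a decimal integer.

0b1011100010100 = 1011100010100
6693 = 1101000100101
→ & → 1001000000100 = 4612
0b1001111110100 = 1001111110100
→ ^ → 0000111110000 = 496
0x1D14 = 1110100010100
→ & → 0000100010000 = 272

272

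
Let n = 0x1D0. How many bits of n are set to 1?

4

0x1D0 = 111010000
Count the 1s: 1 + 1 + 1 + 1 = 4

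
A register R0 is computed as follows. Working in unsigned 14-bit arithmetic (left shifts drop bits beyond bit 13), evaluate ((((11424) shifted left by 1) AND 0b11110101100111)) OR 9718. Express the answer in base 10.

15862

11424 = 10110010100000
→ shifted left by 1 (mod 2^14) → 01100101000000 = 6464
0b11110101100111 = 11110101100111
→ AND → 01100101000000 = 6464
9718 = 10010111110110
→ OR → 11110111110110 = 15862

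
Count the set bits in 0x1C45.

0x1C45 = 1110001000101
Count the 1s: 1 + 1 + 1 + 1 + 1 + 1 = 6

6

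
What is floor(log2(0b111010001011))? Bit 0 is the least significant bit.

11

0b111010001011 = 111010001011
The topmost 1 is at position 11 (since 2^11 = 2048 ≤ 3723 < 4096).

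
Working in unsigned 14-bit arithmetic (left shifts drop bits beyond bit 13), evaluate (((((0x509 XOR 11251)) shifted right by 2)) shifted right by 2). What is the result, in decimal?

0x509 = 00010100001001
11251 = 10101111110011
→ XOR → 10111011111010 = 12026
→ shifted right by 2 → 00101110111110 = 3006
→ shifted right by 2 → 00001011101111 = 751

751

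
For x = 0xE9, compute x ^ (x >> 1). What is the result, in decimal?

157

x = 11101001 = 233
x>>1 = 01110100
XOR  = 10011101 = 157
(x ^ (x >> 1) gives the standard binary-reflected Gray code of x.)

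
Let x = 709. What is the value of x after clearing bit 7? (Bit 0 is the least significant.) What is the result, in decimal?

581

x = 01011000101
bit 7 is currently 1; clear it via x & ~(1 << 7) = x & ~128
→ 01001000101 = 581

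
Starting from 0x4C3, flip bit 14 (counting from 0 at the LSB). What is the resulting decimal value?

x = 000010011000011
bit 14 is currently 0; toggle it via x ^ (1 << 14) = x ^ 16384
→ 100010011000011 = 17603

17603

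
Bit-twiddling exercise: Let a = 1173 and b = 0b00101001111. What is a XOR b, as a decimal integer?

1173 = 10010010101
b = 00101001111
XOR → 10111011010 = 1498

1498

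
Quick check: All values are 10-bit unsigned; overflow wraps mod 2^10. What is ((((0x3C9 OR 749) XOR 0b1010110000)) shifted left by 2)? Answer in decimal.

372

0x3C9 = 1111001001
749 = 1011101101
→ OR → 1111101101 = 1005
0b1010110000 = 1010110000
→ XOR → 0101011101 = 349
→ shifted left by 2 (mod 2^10) → 0101110100 = 372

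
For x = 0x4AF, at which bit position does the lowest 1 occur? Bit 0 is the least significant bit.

0

0x4AF = 10010101111
Trailing zeros: 0, so the lowest set bit is bit 0 (value 1).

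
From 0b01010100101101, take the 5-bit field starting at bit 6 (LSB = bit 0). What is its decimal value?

v = 01010100101101
Shift right by 6: 01010100
Mask low 5 bits: 10100 = 20

20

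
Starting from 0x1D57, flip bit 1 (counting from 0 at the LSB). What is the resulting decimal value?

x = 01110101010111
bit 1 is currently 1; toggle it via x ^ (1 << 1) = x ^ 2
→ 01110101010101 = 7509

7509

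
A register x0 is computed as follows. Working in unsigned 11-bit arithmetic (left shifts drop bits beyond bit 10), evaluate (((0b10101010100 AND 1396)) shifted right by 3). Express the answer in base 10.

0b10101010100 = 10101010100
1396 = 10101110100
→ AND → 10101010100 = 1364
→ shifted right by 3 → 00010101010 = 170

170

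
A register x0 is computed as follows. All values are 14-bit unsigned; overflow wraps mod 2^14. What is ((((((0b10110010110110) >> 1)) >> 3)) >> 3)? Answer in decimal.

0b10110010110110 = 10110010110110
→ >> 1 → 01011001011011 = 5723
→ >> 3 → 00001011001011 = 715
→ >> 3 → 00000001011001 = 89

89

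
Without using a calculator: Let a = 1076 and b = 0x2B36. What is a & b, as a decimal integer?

1076 = 00010000110100
0x2B36 = 10101100110110
AND → 00000000110100 = 52

52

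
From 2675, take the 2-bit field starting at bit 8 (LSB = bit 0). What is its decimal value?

v = 101001110011
Shift right by 8: 1010
Mask low 2 bits: 10 = 2

2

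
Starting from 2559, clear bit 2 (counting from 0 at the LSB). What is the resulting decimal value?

x = 100111111111
bit 2 is currently 1; clear it via x & ~(1 << 2) = x & ~4
→ 100111111011 = 2555

2555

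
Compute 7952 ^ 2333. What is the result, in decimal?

7952 = 1111100010000
2333 = 0100100011101
XOR → 1011000001101 = 5645

5645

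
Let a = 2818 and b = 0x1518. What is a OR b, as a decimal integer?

7962

2818 = 0101100000010
0x1518 = 1010100011000
 OR → 1111100011010 = 7962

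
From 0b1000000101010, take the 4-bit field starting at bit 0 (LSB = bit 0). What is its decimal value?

v = 1000000101010
Shift right by 0: 1000000101010
Mask low 4 bits: 1010 = 10

10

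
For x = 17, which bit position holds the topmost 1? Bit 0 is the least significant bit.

4

17 = 10001
The topmost 1 is at position 4 (since 2^4 = 16 ≤ 17 < 32).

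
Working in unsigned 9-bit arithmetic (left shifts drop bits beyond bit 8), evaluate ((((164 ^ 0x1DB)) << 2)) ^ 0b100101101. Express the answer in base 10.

164 = 010100100
0x1DB = 111011011
→ ^ → 101111111 = 383
→ << 2 (mod 2^9) → 111111100 = 508
0b100101101 = 100101101
→ ^ → 011010001 = 209

209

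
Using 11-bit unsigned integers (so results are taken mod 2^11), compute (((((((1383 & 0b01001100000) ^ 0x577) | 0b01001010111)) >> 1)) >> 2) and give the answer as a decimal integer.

234

1383 = 10101100111
0b01001100000 = 01001100000
→ & → 00001100000 = 96
0x577 = 10101110111
→ ^ → 10100010111 = 1303
0b01001010111 = 01001010111
→ | → 11101010111 = 1879
→ >> 1 → 01110101011 = 939
→ >> 2 → 00011101010 = 234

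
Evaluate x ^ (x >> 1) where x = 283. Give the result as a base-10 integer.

x = 100011011 = 283
x>>1 = 010001101
XOR  = 110010110 = 406
(x ^ (x >> 1) gives the standard binary-reflected Gray code of x.)

406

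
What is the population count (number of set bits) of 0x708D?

0x708D = 111000010001101
Count the 1s: 1 + 1 + 1 + 1 + 1 + 1 + 1 = 7

7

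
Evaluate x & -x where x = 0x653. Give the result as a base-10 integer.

x = 11001010011 = 1619
-x (two's complement) = …00110101101
AND   = 00000000001 = 1
(x & -x isolates the lowest set bit of x.)

1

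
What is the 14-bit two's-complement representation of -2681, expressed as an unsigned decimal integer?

13703

2681 in 14 bits: 00101001111001
Invert: 11010110000110
Add 1:  11010110000111 = 13703
(Check: 2^14 - 2681 = 16384 - 2681 = 13703.)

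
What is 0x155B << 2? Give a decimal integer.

0x155B = 001010101011011
shift left by 2 → 101010101101100 = 21868
(equivalently, 5467 × 2^2 = 5467 × 4)

21868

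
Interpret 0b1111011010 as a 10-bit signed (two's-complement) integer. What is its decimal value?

-38

pattern = 1111011010 (MSB is 1 ⇒ negative)
Invert: 0000100101, add 1 → 0000100110 = 38, so the value is -38.
(Equivalently: 986 - 2^10 = 986 - 1024 = -38.)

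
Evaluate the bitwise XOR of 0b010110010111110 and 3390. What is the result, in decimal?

a = 10110010111110
3390 = 00110100111110
XOR → 10000110000000 = 8576

8576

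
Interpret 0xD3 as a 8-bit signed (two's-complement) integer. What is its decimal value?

pattern = 11010011 (MSB is 1 ⇒ negative)
Invert: 00101100, add 1 → 00101101 = 45, so the value is -45.
(Equivalently: 211 - 2^8 = 211 - 256 = -45.)

-45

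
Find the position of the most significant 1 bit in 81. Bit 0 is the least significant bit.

81 = 1010001
The topmost 1 is at position 6 (since 2^6 = 64 ≤ 81 < 128).

6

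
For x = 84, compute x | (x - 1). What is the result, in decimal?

87

x = 1010100 = 84
x - 1 = 1010011
OR    = 1010111 = 87
(x | (x - 1) sets all bits below the lowest set bit.)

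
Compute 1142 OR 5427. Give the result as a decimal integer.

1142 = 0010001110110
5427 = 1010100110011
 OR → 1010101110111 = 5495

5495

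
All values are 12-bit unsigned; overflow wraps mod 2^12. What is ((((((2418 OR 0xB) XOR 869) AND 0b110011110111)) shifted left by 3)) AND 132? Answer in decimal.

2418 = 100101110010
0xB = 000000001011
→ OR → 100101111011 = 2427
869 = 001101100101
→ XOR → 101000011110 = 2590
0b110011110111 = 110011110111
→ AND → 100000010110 = 2070
→ shifted left by 3 (mod 2^12) → 000010110000 = 176
132 = 000010000100
→ AND → 000010000000 = 128

128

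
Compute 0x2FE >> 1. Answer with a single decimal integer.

0x2FE = 1011111110
shift right by 1 → 0101111111 = 383
(equivalently, floor(766 / 2))

383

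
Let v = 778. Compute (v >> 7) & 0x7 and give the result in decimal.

6

v = 1100001010
Shift right by 7: 110
Mask low 3 bits: 110 = 6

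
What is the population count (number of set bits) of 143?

143 = 10001111
Count the 1s: 1 + 1 + 1 + 1 + 1 = 5

5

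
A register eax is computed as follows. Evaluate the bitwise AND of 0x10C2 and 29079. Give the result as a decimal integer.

4226

0x10C2 = 001000011000010
29079 = 111000110010111
AND → 001000010000010 = 4226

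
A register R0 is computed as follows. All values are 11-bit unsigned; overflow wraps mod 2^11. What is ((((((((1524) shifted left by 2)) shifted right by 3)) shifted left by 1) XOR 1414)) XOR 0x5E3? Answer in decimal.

401

1524 = 10111110100
→ shifted left by 2 (mod 2^11) → 11111010000 = 2000
→ shifted right by 3 → 00011111010 = 250
→ shifted left by 1 (mod 2^11) → 00111110100 = 500
1414 = 10110000110
→ XOR → 10001110010 = 1138
0x5E3 = 10111100011
→ XOR → 00110010001 = 401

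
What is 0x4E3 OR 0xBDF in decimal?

0x4E3 = 010011100011
0xBDF = 101111011111
 OR → 111111111111 = 4095

4095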